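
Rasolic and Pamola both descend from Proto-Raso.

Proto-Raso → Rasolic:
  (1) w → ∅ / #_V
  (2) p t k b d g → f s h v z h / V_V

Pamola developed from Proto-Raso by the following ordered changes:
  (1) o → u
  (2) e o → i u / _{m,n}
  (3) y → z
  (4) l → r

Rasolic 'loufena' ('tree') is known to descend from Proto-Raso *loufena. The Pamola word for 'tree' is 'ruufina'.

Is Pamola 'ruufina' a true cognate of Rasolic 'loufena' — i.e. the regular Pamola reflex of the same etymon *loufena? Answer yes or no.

Derive the expected Pamola reflex of *loufena:
Pamola: start from *loufena.
  rule 1 (vowel merger): loufena → luufena
  rule 2 (pre-nasal raising): luufena → luufina
  rule 3: no change — luufina
  rule 4 (unconditioned shift): luufina → ruufina
  ⇒ Pamola ruufina
Pamola 'ruufina' matches the regular reflex exactly, so the pair is cognate.

yes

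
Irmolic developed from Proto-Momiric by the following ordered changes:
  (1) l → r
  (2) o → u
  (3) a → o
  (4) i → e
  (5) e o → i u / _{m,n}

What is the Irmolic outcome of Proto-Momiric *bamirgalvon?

bumergorvun

Irmolic: *bamirgalvon
  bamirgalvon → bamirgarvon   [unconditioned shift]
  bamirgarvon → bamirgarvun   [vowel merger]
  bamirgarvun → bomirgorvun   [vowel merger]
  bomirgorvun → bomergorvun   [vowel merger]
  bomergorvun → bumergorvun   [pre-nasal raising]
  giving Irmolic bumergorvun.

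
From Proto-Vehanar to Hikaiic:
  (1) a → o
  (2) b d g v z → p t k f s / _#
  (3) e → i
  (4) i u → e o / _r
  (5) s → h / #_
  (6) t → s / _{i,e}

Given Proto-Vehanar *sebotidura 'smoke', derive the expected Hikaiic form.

hibosidoro

Hikaiic: start from *sebotidura.
  rule 1 (vowel merger): sebotidura → sebotiduro
  rule 2: no change — sebotiduro
  rule 3 (vowel merger): sebotiduro → sibotiduro
  rule 4 (pre-rhotic lowering): sibotiduro → sibotidoro
  rule 5 (debuccalisation): sibotidoro → hibotidoro
  rule 6 (palatalisation): hibotidoro → hibosidoro
  ⇒ Hikaiic hibosidoro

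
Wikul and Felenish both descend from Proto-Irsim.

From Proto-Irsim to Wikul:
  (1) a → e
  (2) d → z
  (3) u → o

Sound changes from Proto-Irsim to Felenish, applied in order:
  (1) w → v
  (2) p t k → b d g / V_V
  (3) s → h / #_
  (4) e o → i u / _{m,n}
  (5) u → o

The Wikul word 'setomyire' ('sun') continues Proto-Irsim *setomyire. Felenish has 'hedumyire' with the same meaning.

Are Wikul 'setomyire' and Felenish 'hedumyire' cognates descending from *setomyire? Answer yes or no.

Derive the expected Felenish reflex of *setomyire:
Felenish: *setomyire
  setomyire (rule 1 does not apply)
  setomyire → sedomyire   [intervocalic voicing]
  sedomyire → hedomyire   [debuccalisation]
  hedomyire → hedumyire   [pre-nasal raising]
  hedumyire → hedomyire   [vowel merger]
  giving Felenish hedomyire.
The regular Felenish reflex would be 'hedomyire', but the attested form is 'hedumyire'. The correspondence is irregular, so they are not cognates (the Felenish form has a different source).

no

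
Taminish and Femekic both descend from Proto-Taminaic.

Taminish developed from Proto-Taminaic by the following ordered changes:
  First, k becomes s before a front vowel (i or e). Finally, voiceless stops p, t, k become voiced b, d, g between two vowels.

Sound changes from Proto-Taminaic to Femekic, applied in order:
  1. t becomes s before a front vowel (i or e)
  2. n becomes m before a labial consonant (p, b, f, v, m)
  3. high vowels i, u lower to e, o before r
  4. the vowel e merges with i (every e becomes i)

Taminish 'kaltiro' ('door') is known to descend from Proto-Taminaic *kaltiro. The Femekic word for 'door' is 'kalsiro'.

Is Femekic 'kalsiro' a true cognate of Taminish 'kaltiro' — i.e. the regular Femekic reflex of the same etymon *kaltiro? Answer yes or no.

yes

Derive the expected Femekic reflex of *kaltiro:
Femekic: *kaltiro
  kaltiro → kalsiro   [palatalisation]
  kalsiro (rule 2 does not apply)
  kalsiro → kalsero   [pre-rhotic lowering]
  kalsero → kalsiro   [vowel merger]
  giving Femekic kalsiro.
Femekic 'kalsiro' matches the regular reflex exactly, so the pair is cognate.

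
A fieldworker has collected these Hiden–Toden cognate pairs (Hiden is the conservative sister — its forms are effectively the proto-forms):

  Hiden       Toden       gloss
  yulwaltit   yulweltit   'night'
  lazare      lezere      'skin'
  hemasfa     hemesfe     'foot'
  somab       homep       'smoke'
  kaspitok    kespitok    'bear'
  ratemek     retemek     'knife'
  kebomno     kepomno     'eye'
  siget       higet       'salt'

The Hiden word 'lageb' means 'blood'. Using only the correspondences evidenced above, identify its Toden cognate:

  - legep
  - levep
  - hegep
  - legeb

yulwaltit ~ yulweltit, lazare ~ lezere — Hiden a corresponds to Toden e after a consonant, before a consonant other than r, m, n, p, b, f, v.
somab ~ homep — Hiden b corresponds to Toden p word-finally.
Applying these to Hiden 'lageb':
  lageb → legeb   (a→e after a consonant, before a consonant other than r, m, n, p, b, f, v)
  legeb → legep   (b→p word-finally)
So the Toden cognate is 'legep'.

legep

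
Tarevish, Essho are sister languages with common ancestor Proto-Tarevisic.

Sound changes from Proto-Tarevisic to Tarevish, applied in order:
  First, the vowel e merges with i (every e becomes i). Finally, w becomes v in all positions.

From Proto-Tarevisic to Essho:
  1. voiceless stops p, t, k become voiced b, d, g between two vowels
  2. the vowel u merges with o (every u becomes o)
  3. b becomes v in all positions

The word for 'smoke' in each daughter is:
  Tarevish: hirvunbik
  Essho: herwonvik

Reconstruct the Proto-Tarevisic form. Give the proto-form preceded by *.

*herwunbik

Position 4: Tarevish has v, Essho has w. Essho preserves w here (none of its changes turn any other segment into w), so the proto-segment is *w.
Position 7: Tarevish has b, Essho has v. Tarevish preserves b here (none of its changes turn any other segment into b), so the proto-segment is *b.
Position 5: Tarevish has u, Essho has o. Tarevish preserves u here (none of its changes turn any other segment into u), so the proto-segment is *u.
Verify the candidate proto-form against each daughter:
Tarevish: *herwunbik
  herwunbik → hirwunbik   [vowel merger]
  hirwunbik → hirvunbik   [unconditioned shift]
  giving Tarevish hirvunbik.
Essho: start from *herwunbik.
  rule 1: no change — herwunbik
  rule 2 (vowel merger): herwunbik → herwonbik
  rule 3 (unconditioned shift): herwonbik → herwonvik
  ⇒ Essho herwonvik
*herwunbik is the unique common source.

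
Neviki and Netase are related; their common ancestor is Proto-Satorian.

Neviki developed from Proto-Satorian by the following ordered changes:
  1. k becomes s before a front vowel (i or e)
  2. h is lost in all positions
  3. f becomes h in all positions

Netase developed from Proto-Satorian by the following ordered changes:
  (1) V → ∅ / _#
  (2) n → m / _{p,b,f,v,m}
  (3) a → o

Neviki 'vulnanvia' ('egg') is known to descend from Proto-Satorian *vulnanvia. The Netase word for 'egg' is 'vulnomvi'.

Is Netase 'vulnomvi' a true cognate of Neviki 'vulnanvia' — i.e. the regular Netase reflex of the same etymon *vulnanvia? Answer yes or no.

Derive the expected Netase reflex of *vulnanvia:
Netase: *vulnanvia > vulnanvi > vulnamvi > vulnomvi  (by apocope, nasal place assimilation, vowel merger)
Netase 'vulnomvi' matches the regular reflex exactly, so the pair is cognate.

yes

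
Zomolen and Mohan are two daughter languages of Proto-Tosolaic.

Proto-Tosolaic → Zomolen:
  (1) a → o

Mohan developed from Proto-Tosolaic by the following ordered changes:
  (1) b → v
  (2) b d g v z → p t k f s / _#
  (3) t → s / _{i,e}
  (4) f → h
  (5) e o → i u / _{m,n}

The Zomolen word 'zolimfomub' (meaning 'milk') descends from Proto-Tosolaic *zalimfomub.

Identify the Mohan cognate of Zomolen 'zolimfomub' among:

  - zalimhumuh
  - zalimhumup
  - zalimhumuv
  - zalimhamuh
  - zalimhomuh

zalimhumuh

Mohan: *zalimfomub > zalimfomuv > zalimfomuf > zalimhomuh > zalimhumuh  (by unconditioned shift, final devoicing, unconditioned shift, pre-nasal raising)
The other candidates each miss or misapply at least one Mohan change.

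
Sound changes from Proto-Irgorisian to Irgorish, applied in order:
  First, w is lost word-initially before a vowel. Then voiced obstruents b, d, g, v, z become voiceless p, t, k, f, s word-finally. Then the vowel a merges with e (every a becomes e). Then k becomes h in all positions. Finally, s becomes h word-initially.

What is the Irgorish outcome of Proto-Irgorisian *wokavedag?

ohevedeh

Irgorish: *wokavedag
  wokavedag → okavedag   [glide loss]
  okavedag → okavedak   [final devoicing]
  okavedak → okevedek   [vowel merger]
  okevedek → ohevedeh   [unconditioned shift]
  ohevedeh (rule 5 does not apply)
  giving Irgorish ohevedeh.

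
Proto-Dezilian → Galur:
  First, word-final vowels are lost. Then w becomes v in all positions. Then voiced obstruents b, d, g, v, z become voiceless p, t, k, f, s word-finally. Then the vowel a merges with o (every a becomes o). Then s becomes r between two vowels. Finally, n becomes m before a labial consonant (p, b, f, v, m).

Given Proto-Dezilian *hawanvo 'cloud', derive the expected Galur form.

Galur: *hawanvo
  hawanvo → hawanv   [apocope]
  hawanv → havanv   [unconditioned shift]
  havanv → havanf   [final devoicing]
  havanf → hovonf   [vowel merger]
  hovonf (rule 5 does not apply)
  hovonf → hovomf   [nasal place assimilation]
  giving Galur hovomf.

hovomf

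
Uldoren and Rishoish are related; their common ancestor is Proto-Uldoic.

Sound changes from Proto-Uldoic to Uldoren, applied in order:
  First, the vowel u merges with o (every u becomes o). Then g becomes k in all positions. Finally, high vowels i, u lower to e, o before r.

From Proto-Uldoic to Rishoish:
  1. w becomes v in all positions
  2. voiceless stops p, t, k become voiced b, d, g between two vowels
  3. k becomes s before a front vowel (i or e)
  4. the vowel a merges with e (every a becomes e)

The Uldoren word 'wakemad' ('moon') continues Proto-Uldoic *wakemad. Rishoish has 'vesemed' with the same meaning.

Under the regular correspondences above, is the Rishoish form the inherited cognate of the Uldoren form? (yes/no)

Derive the expected Rishoish reflex of *wakemad:
Rishoish: start from *wakemad.
  rule 1 (unconditioned shift): wakemad → vakemad
  rule 2 (intervocalic voicing): vakemad → vagemad
  rule 3: no change — vagemad
  rule 4 (vowel merger): vagemad → vegemed
  ⇒ Rishoish vegemed
The regular Rishoish reflex would be 'vegemed', but the attested form is 'vesemed'. The correspondence is irregular, so they are not cognates (the Rishoish form has a different source).

no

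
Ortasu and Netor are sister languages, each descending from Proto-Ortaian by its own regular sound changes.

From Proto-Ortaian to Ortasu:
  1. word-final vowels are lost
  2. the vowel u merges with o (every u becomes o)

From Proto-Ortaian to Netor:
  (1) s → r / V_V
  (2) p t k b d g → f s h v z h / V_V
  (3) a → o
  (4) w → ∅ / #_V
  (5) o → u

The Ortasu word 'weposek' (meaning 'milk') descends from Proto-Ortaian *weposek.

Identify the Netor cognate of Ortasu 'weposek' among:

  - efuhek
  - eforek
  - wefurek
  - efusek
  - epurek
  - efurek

efurek

Netor: *weposek > weporek > weforek > eforek > efurek  (by rhotacism, intervocalic lenition, glide loss, vowel merger)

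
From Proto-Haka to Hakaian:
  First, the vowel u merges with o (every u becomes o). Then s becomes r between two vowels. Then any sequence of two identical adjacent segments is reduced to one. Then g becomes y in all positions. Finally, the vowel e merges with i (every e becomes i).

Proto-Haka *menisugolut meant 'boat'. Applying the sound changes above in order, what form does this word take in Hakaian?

Hakaian: *menisugolut
  menisugolut → menisogolot   [vowel merger]
  menisogolot → menirogolot   [rhotacism]
  menirogolot (rule 3 does not apply)
  menirogolot → meniroyolot   [unconditioned shift]
  meniroyolot → miniroyolot   [vowel merger]
  giving Hakaian miniroyolot.

miniroyolot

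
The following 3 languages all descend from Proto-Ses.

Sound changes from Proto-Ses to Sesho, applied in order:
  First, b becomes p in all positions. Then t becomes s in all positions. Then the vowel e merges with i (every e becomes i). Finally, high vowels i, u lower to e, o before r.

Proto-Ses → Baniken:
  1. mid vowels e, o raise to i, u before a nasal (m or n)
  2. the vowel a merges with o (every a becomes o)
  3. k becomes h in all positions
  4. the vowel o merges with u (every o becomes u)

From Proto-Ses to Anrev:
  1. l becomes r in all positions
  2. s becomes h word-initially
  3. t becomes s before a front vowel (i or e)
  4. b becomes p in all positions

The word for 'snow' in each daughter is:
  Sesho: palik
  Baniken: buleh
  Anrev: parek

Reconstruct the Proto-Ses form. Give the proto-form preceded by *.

Position 5: Sesho has k, Baniken has h, Anrev has k. Sesho preserves k here (none of its changes turn any other segment into k), so the proto-segment is *k.
Position 3: Sesho has l, Baniken has l, Anrev has r. Sesho preserves l here (none of its changes turn any other segment into l), so the proto-segment is *l.
Continuing position by position gives *balek; check it forward:
Sesho: *balek > palek > palik  (by unconditioned shift, vowel merger)
Baniken: *balek > bolek > boleh > buleh  (by vowel merger, unconditioned shift, vowel merger)
Anrev: *balek > barek > parek  (by unconditioned shift, unconditioned shift)
No other proto-form is consistent with every reflex, so the reconstruction is *balek.

*balek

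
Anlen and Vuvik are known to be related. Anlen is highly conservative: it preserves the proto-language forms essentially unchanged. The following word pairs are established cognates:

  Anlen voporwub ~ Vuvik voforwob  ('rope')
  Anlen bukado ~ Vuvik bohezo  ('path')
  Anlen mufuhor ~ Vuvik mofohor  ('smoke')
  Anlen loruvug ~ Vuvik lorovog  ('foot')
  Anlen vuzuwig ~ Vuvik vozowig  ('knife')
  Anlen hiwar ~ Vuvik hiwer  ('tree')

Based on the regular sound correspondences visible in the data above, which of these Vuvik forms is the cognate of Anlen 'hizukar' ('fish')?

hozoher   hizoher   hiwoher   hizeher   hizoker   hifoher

hizoher

bukado ~ bohezo, mufuhor ~ mofohor — Anlen u corresponds to Vuvik o after a consonant, before a consonant other than r, m, n, p, b, f, v.
bukado ~ bohezo — Anlen k corresponds to Vuvik h between vowels (before a back vowel).
hiwar ~ hiwer — Anlen a corresponds to Vuvik e after a consonant, before r.
Applying these to Anlen 'hizukar':
  hizukar → hizokar   (u→o after a consonant, before a consonant other than r, m, n, p, b, f, v)
  hizokar → hizohar   (k→h between vowels (before a back vowel))
  hizohar → hizoher   (a→e after a consonant, before r)
So the Vuvik cognate is 'hizoher'.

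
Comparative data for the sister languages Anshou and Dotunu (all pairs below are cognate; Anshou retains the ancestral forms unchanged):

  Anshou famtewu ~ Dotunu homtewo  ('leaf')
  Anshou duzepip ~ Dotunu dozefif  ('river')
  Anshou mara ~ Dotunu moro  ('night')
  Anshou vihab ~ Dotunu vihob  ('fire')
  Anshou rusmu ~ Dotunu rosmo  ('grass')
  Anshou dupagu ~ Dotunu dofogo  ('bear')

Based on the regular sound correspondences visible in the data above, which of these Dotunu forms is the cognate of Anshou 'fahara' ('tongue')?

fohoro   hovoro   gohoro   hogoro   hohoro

famtewu ~ homtewo — Anshou f corresponds to Dotunu h word-initially before a back vowel.
dupagu ~ dofogo — Anshou a corresponds to Dotunu o after a consonant, before a consonant other than r, m, n, p, b, f, v.
mara ~ moro — Anshou a corresponds to Dotunu o after a consonant, before r.
mara ~ moro — Anshou a corresponds to Dotunu o word-finally.
Applying these to Anshou 'fahara':
  fahara → hahara   (f→h word-initially before a back vowel)
  hahara → hohara   (a→o after a consonant, before a consonant other than r, m, n, p, b, f, v)
  hohara → hohora   (a→o after a consonant, before r)
  hohora → hohoro   (a→o word-finally)
So the Dotunu cognate is 'hohoro'.

hohoro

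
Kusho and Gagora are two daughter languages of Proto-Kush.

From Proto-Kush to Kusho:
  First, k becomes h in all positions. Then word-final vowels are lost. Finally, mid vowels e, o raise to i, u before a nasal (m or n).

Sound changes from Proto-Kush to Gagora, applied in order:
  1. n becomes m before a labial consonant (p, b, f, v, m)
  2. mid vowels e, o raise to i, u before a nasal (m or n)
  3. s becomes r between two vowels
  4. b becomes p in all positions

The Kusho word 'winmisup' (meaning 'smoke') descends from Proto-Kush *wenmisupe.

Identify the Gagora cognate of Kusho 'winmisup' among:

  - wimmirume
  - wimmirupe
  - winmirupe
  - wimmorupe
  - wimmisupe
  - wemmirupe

Gagora: *wenmisupe
  wenmisupe → wemmisupe   [nasal place assimilation]
  wemmisupe → wimmisupe   [pre-nasal raising]
  wimmisupe → wimmirupe   [rhotacism]
  wimmirupe (rule 4 does not apply)
  giving Gagora wimmirupe.
Only 'wimmirupe' matches the regular Gagora development of *wenmisupe.

wimmirupe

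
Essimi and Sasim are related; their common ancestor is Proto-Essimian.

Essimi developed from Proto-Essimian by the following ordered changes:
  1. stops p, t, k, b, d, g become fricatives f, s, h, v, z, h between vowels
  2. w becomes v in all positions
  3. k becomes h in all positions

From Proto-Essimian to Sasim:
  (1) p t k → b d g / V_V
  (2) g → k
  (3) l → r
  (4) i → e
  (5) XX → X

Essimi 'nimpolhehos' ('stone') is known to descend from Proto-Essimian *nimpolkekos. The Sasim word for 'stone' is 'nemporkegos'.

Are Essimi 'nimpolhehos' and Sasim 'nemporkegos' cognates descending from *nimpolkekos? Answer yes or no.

no

Derive the expected Sasim reflex of *nimpolkekos:
Sasim: *nimpolkekos
  nimpolkekos → nimpolkegos   [intervocalic voicing]
  nimpolkegos → nimpolkekos   [unconditioned shift]
  nimpolkekos → nimporkekos   [unconditioned shift]
  nimporkekos → nemporkekos   [vowel merger]
  nemporkekos (rule 5 does not apply)
  giving Sasim nemporkekos.
The regular Sasim reflex would be 'nemporkekos', but the attested form is 'nemporkegos'. The correspondence is irregular, so they are not cognates (the Sasim form has a different source).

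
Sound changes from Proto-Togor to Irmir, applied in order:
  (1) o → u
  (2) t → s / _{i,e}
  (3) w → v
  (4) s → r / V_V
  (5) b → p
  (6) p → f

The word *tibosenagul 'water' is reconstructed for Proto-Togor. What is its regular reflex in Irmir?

Irmir: *tibosenagul > tibusenagul > sibusenagul > siburenagul > sipurenagul > sifurenagul  (by vowel merger, palatalisation, rhotacism, unconditioned shift, unconditioned shift)

sifurenagul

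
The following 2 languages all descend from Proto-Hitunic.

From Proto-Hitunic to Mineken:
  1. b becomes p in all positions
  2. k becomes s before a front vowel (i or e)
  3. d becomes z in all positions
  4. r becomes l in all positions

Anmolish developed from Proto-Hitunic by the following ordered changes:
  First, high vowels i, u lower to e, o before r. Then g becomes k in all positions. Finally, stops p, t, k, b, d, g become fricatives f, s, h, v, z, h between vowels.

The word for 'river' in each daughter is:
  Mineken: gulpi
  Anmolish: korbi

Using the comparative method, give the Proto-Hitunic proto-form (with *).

Position 4: Mineken has p, Anmolish has b. Anmolish preserves b here (none of its changes turn any other segment into b), so the proto-segment is *b.
Position 1: Mineken has g, Anmolish has k. Mineken preserves g here (none of its changes turn any other segment into g), so the proto-segment is *g.
This points to *gurbi. Verify forward in each daughter:
Mineken: *gurbi
  gurbi → gurpi   [unconditioned shift]
  gurpi (rule 2 does not apply)
  gurpi (rule 3 does not apply)
  gurpi → gulpi   [unconditioned shift]
  giving Mineken gulpi.
Anmolish: start from *gurbi.
  rule 1 (pre-rhotic lowering): gurbi → gorbi
  rule 2 (unconditioned shift): gorbi → korbi
  rule 3: no change — korbi
  ⇒ Anmolish korbi
Only *gurbi yields all of Mineken gulpi, Anmolish korbi.

*gurbi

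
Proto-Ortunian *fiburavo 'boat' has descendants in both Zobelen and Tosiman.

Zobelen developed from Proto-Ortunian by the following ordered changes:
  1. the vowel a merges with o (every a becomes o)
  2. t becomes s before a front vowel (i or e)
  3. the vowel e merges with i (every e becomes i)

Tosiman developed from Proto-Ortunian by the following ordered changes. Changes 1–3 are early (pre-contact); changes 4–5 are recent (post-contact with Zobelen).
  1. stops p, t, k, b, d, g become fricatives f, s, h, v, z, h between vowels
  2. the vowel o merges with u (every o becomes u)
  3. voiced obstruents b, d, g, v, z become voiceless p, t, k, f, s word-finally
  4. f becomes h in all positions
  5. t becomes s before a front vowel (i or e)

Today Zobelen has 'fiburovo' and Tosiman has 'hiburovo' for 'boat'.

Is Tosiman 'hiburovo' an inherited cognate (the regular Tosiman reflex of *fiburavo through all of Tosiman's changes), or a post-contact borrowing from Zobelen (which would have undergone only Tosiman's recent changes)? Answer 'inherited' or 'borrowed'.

borrowed

If inherited, *fiburavo would pass through all of Tosiman's changes:
Tosiman: *fiburavo > fivuravo > fivuravu > hivuravu  (by intervocalic lenition, vowel merger, unconditioned shift)
If borrowed from Zobelen 'fiburovo' after the early changes, it would undergo only the recent ones:
  rule 4 (unconditioned shift): fiburovo → hiburovo
  rule 5 (palatalisation): no change (hiburovo)
  ⇒ as a loan: hiburovo
Tosiman 'hiburovo' matches the loan outcome 'hiburovo', not the inherited 'hivuravu' — it skipped the early Tosiman changes, so it was borrowed from Zobelen.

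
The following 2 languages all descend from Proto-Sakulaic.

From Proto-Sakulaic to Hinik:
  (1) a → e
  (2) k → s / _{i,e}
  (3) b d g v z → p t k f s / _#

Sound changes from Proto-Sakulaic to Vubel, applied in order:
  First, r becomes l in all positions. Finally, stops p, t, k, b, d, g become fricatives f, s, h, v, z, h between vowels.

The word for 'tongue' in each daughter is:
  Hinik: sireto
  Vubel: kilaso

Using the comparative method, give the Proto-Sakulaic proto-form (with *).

*kirato

Position 5: Hinik has t, Vubel has s. Taking the neighbouring segments as reconstructed: Hinik t can only go back to *t; Vubel s could go back to *t or *s — the one source consistent with every daughter is *t.
Position 4: Hinik has e, Vubel has a. Vubel preserves a here (none of its changes turn any other segment into a), so the proto-segment is *a.
Position 3: Hinik has r, Vubel has l. Hinik preserves r here (none of its changes turn any other segment into r), so the proto-segment is *r.
Verify the candidate proto-form against each daughter:
Hinik: *kirato > kireto > sireto  (by vowel merger, palatalisation)
Vubel: *kirato
  kirato → kilato   [unconditioned shift]
  kilato → kilaso   [intervocalic lenition]
  giving Vubel kilaso.
No other proto-form is consistent with every reflex, so the reconstruction is *kirato.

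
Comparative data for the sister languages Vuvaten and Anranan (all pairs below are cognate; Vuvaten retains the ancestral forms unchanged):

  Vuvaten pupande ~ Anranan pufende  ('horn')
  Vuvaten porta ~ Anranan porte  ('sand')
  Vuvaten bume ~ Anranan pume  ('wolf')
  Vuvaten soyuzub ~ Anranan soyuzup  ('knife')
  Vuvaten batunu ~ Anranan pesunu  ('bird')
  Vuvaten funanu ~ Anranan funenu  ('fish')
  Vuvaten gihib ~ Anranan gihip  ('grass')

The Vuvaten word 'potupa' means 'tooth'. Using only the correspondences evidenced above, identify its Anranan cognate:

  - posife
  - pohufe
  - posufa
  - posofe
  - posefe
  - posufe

batunu ~ pesunu — Vuvaten t corresponds to Anranan s between vowels (before a back vowel).
pupande ~ pufende — Vuvaten p corresponds to Anranan f between vowels (before a back vowel).
porta ~ porte — Vuvaten a corresponds to Anranan e word-finally.
Applying these to Vuvaten 'potupa':
  potupa → posupa   (t→s between vowels (before a back vowel))
  posupa → posufa   (p→f between vowels (before a back vowel))
  posufa → posufe   (a→e word-finally)
So the Anranan cognate is 'posufe'.

posufe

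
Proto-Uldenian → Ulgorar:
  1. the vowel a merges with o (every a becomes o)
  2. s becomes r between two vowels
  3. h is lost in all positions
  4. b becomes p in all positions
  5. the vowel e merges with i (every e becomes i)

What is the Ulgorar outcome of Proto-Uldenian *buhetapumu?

puitopumu

Ulgorar: *buhetapumu
  buhetapumu → buhetopumu   [vowel merger]
  buhetopumu (rule 2 does not apply)
  buhetopumu → buetopumu   [h-loss]
  buetopumu → puetopumu   [unconditioned shift]
  puetopumu → puitopumu   [vowel merger]
  giving Ulgorar puitopumu.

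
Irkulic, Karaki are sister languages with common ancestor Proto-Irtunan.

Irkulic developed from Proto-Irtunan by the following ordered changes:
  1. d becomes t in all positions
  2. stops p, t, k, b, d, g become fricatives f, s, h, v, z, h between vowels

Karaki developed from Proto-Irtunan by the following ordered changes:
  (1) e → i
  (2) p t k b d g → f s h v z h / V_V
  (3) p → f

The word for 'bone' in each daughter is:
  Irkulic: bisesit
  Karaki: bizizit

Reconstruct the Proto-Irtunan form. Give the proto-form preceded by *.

*bidedit

Position 3: Irkulic has s, Karaki has z. Taking the neighbouring segments as reconstructed: Irkulic s could go back to *t or *d or *s; Karaki z could go back to *d or *z — the one source consistent with every daughter is *d.
Position 5: Irkulic has s, Karaki has z. Taking the neighbouring segments as reconstructed: Irkulic s could go back to *t or *d or *s; Karaki z could go back to *d or *z — the one source consistent with every daughter is *d.
Verify the candidate proto-form against each daughter:
Irkulic: start from *bidedit.
  rule 1 (unconditioned shift): bidedit → bitetit
  rule 2 (intervocalic lenition): bitetit → bisesit
  ⇒ Irkulic bisesit
Karaki: *bidedit
  bidedit → bididit   [vowel merger]
  bididit → bizizit   [intervocalic lenition]
  bizizit (rule 3 does not apply)
  giving Karaki bizizit.
No other proto-form is consistent with every reflex, so the reconstruction is *bidedit.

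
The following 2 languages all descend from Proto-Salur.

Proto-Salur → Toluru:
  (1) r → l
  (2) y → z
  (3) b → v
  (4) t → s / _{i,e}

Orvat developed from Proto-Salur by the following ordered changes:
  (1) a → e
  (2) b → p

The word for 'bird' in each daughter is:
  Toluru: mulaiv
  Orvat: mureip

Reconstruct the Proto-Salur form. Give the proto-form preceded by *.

Position 3: Toluru has l, Orvat has r. Orvat preserves r here (none of its changes turn any other segment into r), so the proto-segment is *r.
Position 6: Toluru has v, Orvat has p. Taking the neighbouring segments as reconstructed: Toluru v could go back to *b or *v; Orvat p could go back to *p or *b — the one source consistent with every daughter is *b.
This points to *muraib. Verify forward in each daughter:
Toluru: start from *muraib.
  rule 1 (unconditioned shift): muraib → mulaib
  rule 2: no change — mulaib
  rule 3 (unconditioned shift): mulaib → mulaiv
  rule 4: no change — mulaiv
  ⇒ Toluru mulaiv
Orvat: *muraib
  muraib → mureib   [vowel merger]
  mureib → mureip   [unconditioned shift]
  giving Orvat mureip.
*muraib is the unique common source.

*muraib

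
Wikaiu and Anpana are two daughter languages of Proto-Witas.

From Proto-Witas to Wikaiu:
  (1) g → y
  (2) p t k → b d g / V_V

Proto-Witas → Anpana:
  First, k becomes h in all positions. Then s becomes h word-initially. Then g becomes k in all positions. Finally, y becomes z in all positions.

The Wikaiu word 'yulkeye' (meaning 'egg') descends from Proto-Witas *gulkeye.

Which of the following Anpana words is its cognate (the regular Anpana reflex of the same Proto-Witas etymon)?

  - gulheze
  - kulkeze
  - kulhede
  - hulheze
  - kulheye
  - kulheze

kulheze

Anpana: *gulkeye > gulheye > kulheye > kulheze  (by unconditioned shift, unconditioned shift, unconditioned shift)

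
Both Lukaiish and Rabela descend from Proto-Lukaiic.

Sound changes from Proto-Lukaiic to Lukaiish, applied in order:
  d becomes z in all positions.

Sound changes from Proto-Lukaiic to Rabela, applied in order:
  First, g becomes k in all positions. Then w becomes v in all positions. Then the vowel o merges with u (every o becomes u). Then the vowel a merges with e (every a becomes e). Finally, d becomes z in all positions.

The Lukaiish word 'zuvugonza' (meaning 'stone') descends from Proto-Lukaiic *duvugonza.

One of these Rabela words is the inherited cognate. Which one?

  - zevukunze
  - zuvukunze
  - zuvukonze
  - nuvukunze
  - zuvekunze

zuvukunze

Rabela: *duvugonza
  duvugonza → duvukonza   [unconditioned shift]
  duvukonza (rule 2 does not apply)
  duvukonza → duvukunza   [vowel merger]
  duvukunza → duvukunze   [vowel merger]
  duvukunze → zuvukunze   [unconditioned shift]
  giving Rabela zuvukunze.
Among the options, 'zuvukunze' alone shows every Rabela change applied in order.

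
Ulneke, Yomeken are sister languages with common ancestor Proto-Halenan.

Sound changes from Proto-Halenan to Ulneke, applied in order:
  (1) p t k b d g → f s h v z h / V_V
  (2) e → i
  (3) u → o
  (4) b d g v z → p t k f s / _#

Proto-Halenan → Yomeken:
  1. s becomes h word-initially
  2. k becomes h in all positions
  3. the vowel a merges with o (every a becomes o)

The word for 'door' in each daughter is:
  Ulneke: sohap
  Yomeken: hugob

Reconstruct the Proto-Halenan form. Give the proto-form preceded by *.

*sugab

Position 3: Ulneke has h, Yomeken has g. Yomeken preserves g here (none of its changes turn any other segment into g), so the proto-segment is *g.
Position 1: Ulneke has s, Yomeken has h. Taking the neighbouring segments as reconstructed: Ulneke s can only go back to *s; Yomeken h could go back to *k or *s or *h — the one source consistent with every daughter is *s.
This points to *sugab. Verify forward in each daughter:
Ulneke: *sugab > suhab > sohab > sohap  (by intervocalic lenition, vowel merger, final devoicing)
Yomeken: *sugab > hugab > hugob  (by debuccalisation, vowel merger)
*sugab is the unique common source.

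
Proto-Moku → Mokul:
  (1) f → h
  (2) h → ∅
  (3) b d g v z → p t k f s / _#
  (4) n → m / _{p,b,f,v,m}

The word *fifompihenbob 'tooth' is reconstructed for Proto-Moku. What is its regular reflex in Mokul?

iompiembop

Mokul: start from *fifompihenbob.
  rule 1 (unconditioned shift): fifompihenbob → hihompihenbob
  rule 2 (h-loss): hihompihenbob → iompienbob
  rule 3 (final devoicing): iompienbob → iompienbop
  rule 4 (nasal place assimilation): iompienbop → iompiembop
  ⇒ Mokul iompiembop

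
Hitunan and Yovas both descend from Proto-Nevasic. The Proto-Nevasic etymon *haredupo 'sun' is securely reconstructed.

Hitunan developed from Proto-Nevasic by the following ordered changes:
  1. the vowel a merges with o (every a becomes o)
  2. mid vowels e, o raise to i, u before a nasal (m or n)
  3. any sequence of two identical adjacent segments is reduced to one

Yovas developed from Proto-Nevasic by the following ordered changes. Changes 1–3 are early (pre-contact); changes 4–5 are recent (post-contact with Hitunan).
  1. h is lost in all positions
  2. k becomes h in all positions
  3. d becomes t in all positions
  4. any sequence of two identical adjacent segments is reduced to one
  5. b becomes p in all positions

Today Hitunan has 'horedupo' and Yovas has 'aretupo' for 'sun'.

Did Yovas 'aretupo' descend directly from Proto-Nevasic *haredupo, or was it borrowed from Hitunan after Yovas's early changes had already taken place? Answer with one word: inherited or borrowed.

If inherited, *haredupo would pass through all of Yovas's changes:
Yovas: *haredupo
  haredupo → aredupo   [h-loss]
  aredupo (rule 2 does not apply)
  aredupo → aretupo   [unconditioned shift]
  aretupo (rule 4 does not apply)
  aretupo (rule 5 does not apply)
  giving Yovas aretupo.
If borrowed from Hitunan 'horedupo' after the early changes, it would undergo only the recent ones:
  rule 4 (degemination): no change (horedupo)
  rule 5 (unconditioned shift): no change (horedupo)
  ⇒ as a loan: horedupo
Yovas 'aretupo' matches the inherited outcome exactly, so it is an inherited cognate, not a loan.

inherited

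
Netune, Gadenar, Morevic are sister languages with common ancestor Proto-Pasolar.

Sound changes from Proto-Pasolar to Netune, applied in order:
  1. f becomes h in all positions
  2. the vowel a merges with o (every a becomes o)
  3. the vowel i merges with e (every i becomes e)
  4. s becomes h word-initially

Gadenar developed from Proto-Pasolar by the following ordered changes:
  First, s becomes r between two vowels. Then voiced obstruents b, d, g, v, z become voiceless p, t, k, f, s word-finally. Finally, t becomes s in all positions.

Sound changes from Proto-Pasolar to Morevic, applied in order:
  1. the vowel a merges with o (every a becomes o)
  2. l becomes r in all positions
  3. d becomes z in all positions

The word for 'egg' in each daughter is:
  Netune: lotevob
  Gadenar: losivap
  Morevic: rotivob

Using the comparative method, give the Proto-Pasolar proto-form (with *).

Position 6: Netune has o, Gadenar has a, Morevic has o. Gadenar preserves a here (none of its changes turn any other segment into a), so the proto-segment is *a.
Position 3: Netune has t, Gadenar has s, Morevic has t. Netune preserves t here (none of its changes turn any other segment into t), so the proto-segment is *t.
Verify the candidate proto-form against each daughter:
Netune: start from *lotivab.
  rule 1: no change — lotivab
  rule 2 (vowel merger): lotivab → lotivob
  rule 3 (vowel merger): lotivob → lotevob
  rule 4: no change — lotevob
  ⇒ Netune lotevob
Gadenar: *lotivab > lotivap > losivap  (by final devoicing, unconditioned shift)
Morevic: *lotivab > lotivob > rotivob  (by vowel merger, unconditioned shift)
*lotivab is the unique common source.

*lotivab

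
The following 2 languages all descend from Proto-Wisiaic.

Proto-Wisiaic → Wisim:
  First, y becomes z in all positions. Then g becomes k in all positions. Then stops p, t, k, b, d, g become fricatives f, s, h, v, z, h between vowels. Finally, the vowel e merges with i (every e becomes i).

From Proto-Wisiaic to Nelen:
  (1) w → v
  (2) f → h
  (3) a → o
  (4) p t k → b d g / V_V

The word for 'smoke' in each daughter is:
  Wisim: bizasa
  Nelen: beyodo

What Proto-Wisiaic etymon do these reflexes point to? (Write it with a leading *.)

*beyata

Position 3: Wisim has z, Nelen has y. Nelen preserves y here (none of its changes turn any other segment into y), so the proto-segment is *y.
Position 4: Wisim has a, Nelen has o. Wisim preserves a here (none of its changes turn any other segment into a), so the proto-segment is *a.
Position 6: Wisim has a, Nelen has o. Wisim preserves a here (none of its changes turn any other segment into a), so the proto-segment is *a.
Continuing position by position gives *beyata; check it forward:
Wisim: *beyata
  beyata → bezata   [unconditioned shift]
  bezata (rule 2 does not apply)
  bezata → bezasa   [intervocalic lenition]
  bezasa → bizasa   [vowel merger]
  giving Wisim bizasa.
Nelen: *beyata
  beyata (rule 1 does not apply)
  beyata (rule 2 does not apply)
  beyata → beyoto   [vowel merger]
  beyoto → beyodo   [intervocalic voicing]
  giving Nelen beyodo.
Only *beyata yields all of Wisim bizasa, Nelen beyodo.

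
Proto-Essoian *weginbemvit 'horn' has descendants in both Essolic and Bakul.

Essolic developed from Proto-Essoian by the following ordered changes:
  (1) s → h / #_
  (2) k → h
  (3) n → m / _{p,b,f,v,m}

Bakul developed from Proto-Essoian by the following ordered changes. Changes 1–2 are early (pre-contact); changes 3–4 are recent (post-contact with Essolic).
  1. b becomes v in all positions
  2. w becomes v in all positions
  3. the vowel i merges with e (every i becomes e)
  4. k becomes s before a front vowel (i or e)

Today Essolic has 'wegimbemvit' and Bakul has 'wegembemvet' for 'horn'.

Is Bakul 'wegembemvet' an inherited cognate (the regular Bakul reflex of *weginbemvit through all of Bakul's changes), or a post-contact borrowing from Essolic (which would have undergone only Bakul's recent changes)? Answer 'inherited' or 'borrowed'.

borrowed

If inherited, *weginbemvit would pass through all of Bakul's changes:
Bakul: start from *weginbemvit.
  rule 1 (unconditioned shift): weginbemvit → weginvemvit
  rule 2 (unconditioned shift): weginvemvit → veginvemvit
  rule 3 (vowel merger): veginvemvit → vegenvemvet
  rule 4: no change — vegenvemvet
  ⇒ Bakul vegenvemvet
If borrowed from Essolic 'wegimbemvit' after the early changes, it would undergo only the recent ones:
  rule 3 (vowel merger): wegimbemvit → wegembemvet
  rule 4 (palatalisation): no change (wegembemvet)
  ⇒ as a loan: wegembemvet
Bakul 'wegembemvet' matches the loan outcome 'wegembemvet', not the inherited 'vegenvemvet' — it skipped the early Bakul changes, so it was borrowed from Essolic.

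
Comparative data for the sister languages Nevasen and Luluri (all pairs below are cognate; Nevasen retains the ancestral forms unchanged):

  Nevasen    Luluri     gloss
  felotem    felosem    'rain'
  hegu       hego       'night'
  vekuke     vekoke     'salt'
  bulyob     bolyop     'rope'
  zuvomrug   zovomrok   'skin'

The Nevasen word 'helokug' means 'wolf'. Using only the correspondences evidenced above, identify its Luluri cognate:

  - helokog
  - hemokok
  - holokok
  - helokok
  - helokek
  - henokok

helokok

vekuke ~ vekoke, bulyob ~ bolyop — Nevasen u corresponds to Luluri o after a consonant, before a consonant other than r, m, n, p, b, f, v.
zuvomrug ~ zovomrok — Nevasen g corresponds to Luluri k word-finally.
Applying these to Nevasen 'helokug':
  helokug → helokog   (u→o after a consonant, before a consonant other than r, m, n, p, b, f, v)
  helokog → helokok   (g→k word-finally)
So the Luluri cognate is 'helokok'.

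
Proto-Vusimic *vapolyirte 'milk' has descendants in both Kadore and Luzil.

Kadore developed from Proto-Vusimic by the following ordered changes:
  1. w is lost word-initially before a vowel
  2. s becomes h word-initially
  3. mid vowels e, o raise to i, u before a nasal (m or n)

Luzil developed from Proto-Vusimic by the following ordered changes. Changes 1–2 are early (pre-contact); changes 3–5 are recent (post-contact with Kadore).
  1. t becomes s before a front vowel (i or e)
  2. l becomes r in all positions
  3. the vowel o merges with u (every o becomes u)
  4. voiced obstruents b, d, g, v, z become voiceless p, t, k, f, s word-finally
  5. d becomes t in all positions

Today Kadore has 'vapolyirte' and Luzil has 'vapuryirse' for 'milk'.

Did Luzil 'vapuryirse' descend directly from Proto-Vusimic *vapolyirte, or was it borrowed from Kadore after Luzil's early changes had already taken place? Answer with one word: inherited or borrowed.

If inherited, *vapolyirte would pass through all of Luzil's changes:
Luzil: *vapolyirte
  vapolyirte → vapolyirse   [palatalisation]
  vapolyirse → vaporyirse   [unconditioned shift]
  vaporyirse → vapuryirse   [vowel merger]
  vapuryirse (rule 4 does not apply)
  vapuryirse (rule 5 does not apply)
  giving Luzil vapuryirse.
If borrowed from Kadore 'vapolyirte' after the early changes, it would undergo only the recent ones:
  rule 3 (vowel merger): vapolyirte → vapulyirte
  rule 4 (final devoicing): no change (vapulyirte)
  rule 5 (unconditioned shift): no change (vapulyirte)
  ⇒ as a loan: vapulyirte
Luzil 'vapuryirse' matches the inherited outcome exactly, so it is an inherited cognate, not a loan.

inherited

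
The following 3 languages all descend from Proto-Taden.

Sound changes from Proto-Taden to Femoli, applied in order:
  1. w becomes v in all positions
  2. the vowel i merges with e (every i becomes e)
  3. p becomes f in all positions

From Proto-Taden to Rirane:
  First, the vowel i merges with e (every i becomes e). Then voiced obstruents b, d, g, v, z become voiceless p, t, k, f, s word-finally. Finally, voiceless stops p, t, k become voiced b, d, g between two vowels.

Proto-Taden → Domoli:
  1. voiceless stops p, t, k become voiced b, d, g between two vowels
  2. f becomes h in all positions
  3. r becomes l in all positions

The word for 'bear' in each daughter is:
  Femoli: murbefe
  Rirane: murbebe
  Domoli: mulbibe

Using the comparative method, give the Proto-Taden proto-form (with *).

*murbipe

Position 6: Femoli has f, Rirane has b, Domoli has b. Taking the neighbouring segments as reconstructed: Femoli f could go back to *p or *f; Rirane b could go back to *p or *b; Domoli b could go back to *p or *b — the one source consistent with every daughter is *p.
Position 3: Femoli has r, Rirane has r, Domoli has l. Femoli preserves r here (none of its changes turn any other segment into r), so the proto-segment is *r.
This points to *murbipe. Verify forward in each daughter:
Femoli: *murbipe > murbepe > murbefe  (by vowel merger, unconditioned shift)
Rirane: start from *murbipe.
  rule 1 (vowel merger): murbipe → murbepe
  rule 2: no change — murbepe
  rule 3 (intervocalic voicing): murbepe → murbebe
  ⇒ Rirane murbebe
Domoli: start from *murbipe.
  rule 1 (intervocalic voicing): murbipe → murbibe
  rule 2: no change — murbibe
  rule 3 (unconditioned shift): murbibe → mulbibe
  ⇒ Domoli mulbibe
No other proto-form is consistent with every reflex, so the reconstruction is *murbipe.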